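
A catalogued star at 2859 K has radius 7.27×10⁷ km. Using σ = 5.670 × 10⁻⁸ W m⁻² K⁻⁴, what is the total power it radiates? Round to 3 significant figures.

Surface area A = 4πR² = 4π(7.27×10¹⁰ m)² = 6.64169×10²² m².
P = σAT⁴ = 5.670×10⁻⁸ × 6.64169×10²² × (2859)⁴ = 2.52×10²⁹ W.

P ≈ 2.52×10²⁹ W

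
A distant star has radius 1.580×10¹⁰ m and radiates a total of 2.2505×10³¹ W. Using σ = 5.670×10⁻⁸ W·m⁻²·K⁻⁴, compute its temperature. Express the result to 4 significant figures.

Surface area A = 4πR² = 4π(1.580×10¹⁰ m)² = 3.13707×10²¹ m².
P = σAT⁴ ⇒ T = (P/(σA))^(1/4) = (2.2505×10³¹/(5.670×10⁻⁸×3.13707×10²¹))^(1/4) = 1.886×10⁴ K.

T ≈ 1.886×10⁴ K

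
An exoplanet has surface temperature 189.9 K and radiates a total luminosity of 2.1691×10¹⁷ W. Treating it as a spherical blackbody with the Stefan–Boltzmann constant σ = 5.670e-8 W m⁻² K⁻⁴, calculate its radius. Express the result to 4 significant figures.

L = 4πR²σT⁴ ⇒ R = √(L/(4πσT⁴)).
σT⁴ = 73.7366 W/m², so R = √(2.1691×10¹⁷/(4π×73.7366)) = 1.530×10⁷ m.

R ≈ 1.530×10⁷ m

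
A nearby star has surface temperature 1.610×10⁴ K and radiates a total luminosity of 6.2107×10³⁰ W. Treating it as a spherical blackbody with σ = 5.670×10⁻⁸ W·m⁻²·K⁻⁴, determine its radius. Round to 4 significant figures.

R ≈ 1.139×10¹⁰ m

L = 4πR²σT⁴ ⇒ R = √(L/(4πσT⁴)).
σT⁴ = 3.80966×10⁹ W/m², so R = √(6.2107×10³⁰/(4π×3.80966×10⁹)) = 1.139×10¹⁰ m.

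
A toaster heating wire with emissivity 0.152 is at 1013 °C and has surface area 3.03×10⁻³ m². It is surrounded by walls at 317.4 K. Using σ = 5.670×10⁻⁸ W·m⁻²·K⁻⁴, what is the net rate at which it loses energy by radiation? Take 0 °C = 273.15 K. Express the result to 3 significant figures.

Net loss ≈ 71.2 W

T = 1013 °C + 273.15 = 1286.15 K.
Area A = 3.03×10⁻³ m².
Net radiated power P_net = εσA(T⁴ − T₀⁴) = 0.152×5.670×10⁻⁸×3.03×10⁻³×(1286.15⁴ − 317.4⁴).
T⁴ − T₀⁴ = 2.73632×10¹² − 1.01491×10¹⁰ = 2.72617×10¹² K⁴, so P_net = 71.2 W.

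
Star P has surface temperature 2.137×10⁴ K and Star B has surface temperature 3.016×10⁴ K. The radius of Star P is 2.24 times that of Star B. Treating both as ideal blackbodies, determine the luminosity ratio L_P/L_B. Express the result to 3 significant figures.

L ∝ R²T⁴, so L_P/L_B = (R_P/R_B)²(T_P/T_B)⁴ = (2.24)² × (2.137×10⁴/3.016×10⁴)⁴ = 5.0176 × 0.252054 = 1.26.

L_P/L_B ≈ 1.26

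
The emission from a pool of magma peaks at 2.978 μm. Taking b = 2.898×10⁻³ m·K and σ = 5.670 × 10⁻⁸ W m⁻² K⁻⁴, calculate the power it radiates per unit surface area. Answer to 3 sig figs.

Wien's law: T = b/λ_max = 2.898×10⁻³/2.978×10⁻⁶ = 973.136 K.
Then I = σT⁴ = 5.670×10⁻⁸×(973.136)⁴ = 5.08×10⁴ W/m².

I ≈ 5.08×10⁴ W/m²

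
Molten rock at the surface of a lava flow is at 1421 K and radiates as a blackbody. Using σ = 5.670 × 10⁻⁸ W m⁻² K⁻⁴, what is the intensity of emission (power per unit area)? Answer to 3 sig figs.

Stefan–Boltzmann: I = σT⁴ = 5.670×10⁻⁸ × (1421)⁴ = 2.31×10⁵ W/m².

I ≈ 2.31×10⁵ W/m²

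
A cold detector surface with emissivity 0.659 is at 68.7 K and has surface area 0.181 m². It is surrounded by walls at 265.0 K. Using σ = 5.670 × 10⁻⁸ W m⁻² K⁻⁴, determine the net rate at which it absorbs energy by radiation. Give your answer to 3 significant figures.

Area A = 0.181 m².
Net radiated power P_net = εσA(T⁴ − T₀⁴) = 0.659×5.670×10⁻⁸×0.181×(68.7⁴ − 265.0⁴).
T⁴ − T₀⁴ = 2.22755×10⁷ − 4.93155×10⁹ = -4.90927×10⁹ K⁴, so P_net = -33.2 W — negative, meaning a net gain of 33.2 W.

Net gain ≈ 33.2 W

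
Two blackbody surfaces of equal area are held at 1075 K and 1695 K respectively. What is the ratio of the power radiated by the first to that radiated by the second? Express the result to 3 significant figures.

With equal areas, P₁/P₂ = (T₁/T₂)⁴ = (1075/1695)⁴ = 0.162.

P₁/P₂ ≈ 0.162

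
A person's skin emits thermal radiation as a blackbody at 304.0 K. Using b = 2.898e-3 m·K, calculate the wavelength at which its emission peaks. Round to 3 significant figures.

Wien's displacement law: λ_max = b/T = (2.898×10⁻³ m·K)/(304.0 K) = 9.533×10⁻⁶ m.
That is 9.53 μm, in the infrared range.

λ_max ≈ 9.53 μm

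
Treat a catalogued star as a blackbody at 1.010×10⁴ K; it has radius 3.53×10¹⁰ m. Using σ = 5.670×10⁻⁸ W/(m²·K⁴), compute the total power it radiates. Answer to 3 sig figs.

Surface area A = 4πR² = 4π(3.53×10¹⁰ m)² = 1.56588×10²² m².
P = σAT⁴ = 5.670×10⁻⁸ × 1.56588×10²² × (1.010×10⁴)⁴ = 9.24×10³⁰ W.

P ≈ 9.24×10³⁰ W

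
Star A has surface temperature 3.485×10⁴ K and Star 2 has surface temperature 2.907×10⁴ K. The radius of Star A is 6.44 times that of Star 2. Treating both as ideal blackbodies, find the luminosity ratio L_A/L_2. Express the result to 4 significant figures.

L ∝ R²T⁴, so L_A/L_2 = (R_A/R_2)²(T_A/T_2)⁴ = (6.44)² × (3.485×10⁴/2.907×10⁴)⁴ = 41.4736 × 2.06553 = 85.66.

L_A/L_2 ≈ 85.66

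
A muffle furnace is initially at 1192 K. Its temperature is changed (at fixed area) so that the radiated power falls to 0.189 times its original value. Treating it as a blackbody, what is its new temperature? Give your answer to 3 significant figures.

T₂ ≈ 786 K

P ∝ T⁴, so T₂/T₁ = (P₂/P₁)^(1/4) = (0.189)^(1/4) = 0.659349.
T₂ = 1192 × 0.659349 = 786 K.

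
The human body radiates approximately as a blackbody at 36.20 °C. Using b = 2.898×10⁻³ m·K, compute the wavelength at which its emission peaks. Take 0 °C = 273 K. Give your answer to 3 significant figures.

T = 36.20 °C + 273 = 309.20 K.
Wien's displacement law: λ_max = b/T = (2.898×10⁻³ m·K)/(309.20 K) = 9.373×10⁻⁶ m.
That is 9.37 μm, in the infrared range.

λ_max ≈ 9.37 μm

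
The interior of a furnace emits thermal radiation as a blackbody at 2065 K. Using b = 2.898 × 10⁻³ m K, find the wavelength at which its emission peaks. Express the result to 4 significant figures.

λ_max ≈ 1.403 μm

Wien's displacement law: λ_max = b/T = (2.898×10⁻³ m·K)/(2065 K) = 1.4034×10⁻⁶ m.
That is 1.403 μm, in the infrared range.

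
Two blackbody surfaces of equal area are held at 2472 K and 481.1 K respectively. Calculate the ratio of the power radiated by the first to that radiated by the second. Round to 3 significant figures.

With equal areas, P₁/P₂ = (T₁/T₂)⁴ = (2472/481.1)⁴ = 697.

P₁/P₂ ≈ 697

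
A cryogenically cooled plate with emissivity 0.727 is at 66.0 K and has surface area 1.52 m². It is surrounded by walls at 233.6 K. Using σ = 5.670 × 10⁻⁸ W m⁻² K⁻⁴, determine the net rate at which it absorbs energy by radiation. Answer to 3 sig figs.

Area A = 1.52 m².
Net radiated power P_net = εσA(T⁴ − T₀⁴) = 0.727×5.670×10⁻⁸×1.52×(66.0⁴ − 233.6⁴).
T⁴ − T₀⁴ = 1.89747×10⁷ − 2.97777×10⁹ = -2.95880×10⁹ K⁴, so P_net = -185 W — negative, meaning a net gain of 185 W.

Net gain ≈ 185 W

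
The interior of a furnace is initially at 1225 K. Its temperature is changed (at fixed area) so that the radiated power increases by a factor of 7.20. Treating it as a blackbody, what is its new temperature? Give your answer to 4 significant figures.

P ∝ T⁴, so T₂/T₁ = (P₂/P₁)^(1/4) = (7.20)^(1/4) = 1.63807.
T₂ = 1225 × 1.63807 = 2007 K.

T₂ ≈ 2007 K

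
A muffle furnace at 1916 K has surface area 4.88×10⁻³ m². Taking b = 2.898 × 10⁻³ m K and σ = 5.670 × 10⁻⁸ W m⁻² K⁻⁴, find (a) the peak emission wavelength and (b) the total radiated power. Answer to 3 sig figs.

(a) λ_max = b/T = 2.898×10⁻³/1916 = 1.513×10⁻⁶ m = 1.51 μm.
Area A = 4.88×10⁻³ m².
(b) P = σAT⁴ = 5.670×10⁻⁸×4.88×10⁻³×(1916)⁴ = 3.73×10³ W.

λ_max ≈ 1.51 μm; P ≈ 3.73×10³ W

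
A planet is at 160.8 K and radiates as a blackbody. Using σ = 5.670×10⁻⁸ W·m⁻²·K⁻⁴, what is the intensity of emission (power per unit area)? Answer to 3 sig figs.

I ≈ 37.9 W/m²

Stefan–Boltzmann: I = σT⁴ = 5.670×10⁻⁸ × (160.8)⁴ = 37.9 W/m².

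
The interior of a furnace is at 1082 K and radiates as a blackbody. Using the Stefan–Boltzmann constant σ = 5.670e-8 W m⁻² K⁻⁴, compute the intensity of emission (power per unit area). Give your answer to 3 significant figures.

Stefan–Boltzmann: I = σT⁴ = 5.670×10⁻⁸ × (1082)⁴ = 7.77×10⁴ W/m².

I ≈ 7.77×10⁴ W/m²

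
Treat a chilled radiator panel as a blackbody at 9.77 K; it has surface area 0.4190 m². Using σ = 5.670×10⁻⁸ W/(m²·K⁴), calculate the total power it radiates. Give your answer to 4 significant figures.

Area A = 0.4190 m².
P = σAT⁴ = 5.670×10⁻⁸ × 0.4190 × (9.77)⁴ = 2.165×10⁻⁴ W.

P ≈ 2.165×10⁻⁴ W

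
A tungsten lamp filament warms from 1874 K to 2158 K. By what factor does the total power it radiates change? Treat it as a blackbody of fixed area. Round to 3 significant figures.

P₂/P₁ ≈ 1.76

P ∝ T⁴, so P₂/P₁ = (T₂/T₁)⁴ = (2158/1874)⁴ = (1.15155)⁴ = 1.76.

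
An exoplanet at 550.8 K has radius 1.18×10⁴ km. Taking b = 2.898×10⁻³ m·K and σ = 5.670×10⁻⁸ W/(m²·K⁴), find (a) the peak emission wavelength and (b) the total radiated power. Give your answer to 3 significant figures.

(a) λ_max = b/T = 2.898×10⁻³/550.8 = 5.261×10⁻⁶ m = 5.26 μm.
Surface area A = 4πR² = 4π(1.18×10⁷ m)² = 1.74974×10¹⁵ m².
(b) P = σAT⁴ = 5.670×10⁻⁸×1.74974×10¹⁵×(550.8)⁴ = 9.13×10¹⁸ W.

λ_max ≈ 5.26 μm; P ≈ 9.13×10¹⁸ W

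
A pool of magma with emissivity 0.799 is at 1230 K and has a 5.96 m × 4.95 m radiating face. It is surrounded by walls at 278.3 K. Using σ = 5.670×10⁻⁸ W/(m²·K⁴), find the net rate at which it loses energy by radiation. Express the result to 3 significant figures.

Area A = 5.96 × 4.95 = 29.502 m².
Net radiated power P_net = εσA(T⁴ − T₀⁴) = 0.799×5.670×10⁻⁸×29.502×(1230⁴ − 278.3⁴).
T⁴ − T₀⁴ = 2.28887×10¹² − 5.99864×10⁹ = 2.28287×10¹² K⁴, so P_net = 3.05×10⁶ W.

Net loss ≈ 3.05×10⁶ W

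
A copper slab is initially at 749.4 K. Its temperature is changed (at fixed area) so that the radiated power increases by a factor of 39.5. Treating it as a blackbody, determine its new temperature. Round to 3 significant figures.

T₂ ≈ 1.88×10³ K

P ∝ T⁴, so T₂/T₁ = (P₂/P₁)^(1/4) = (39.5)^(1/4) = 2.50697.
T₂ = 749.4 × 2.50697 = 1.88×10³ K.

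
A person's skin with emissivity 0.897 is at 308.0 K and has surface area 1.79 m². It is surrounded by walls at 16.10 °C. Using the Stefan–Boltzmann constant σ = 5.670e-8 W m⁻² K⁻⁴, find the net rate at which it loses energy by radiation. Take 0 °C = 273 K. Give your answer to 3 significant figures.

Net loss ≈ 183 W

Surroundings: T = 16.10 °C + 273 = 289.10 K.
Area A = 1.79 m².
Net radiated power P_net = εσA(T⁴ − T₀⁴) = 0.897×5.670×10⁻⁸×1.79×(308.0⁴ − 289.10⁴).
T⁴ − T₀⁴ = 8.99918×10⁹ − 6.98542×10⁹ = 2.01376×10⁹ K⁴, so P_net = 183 W.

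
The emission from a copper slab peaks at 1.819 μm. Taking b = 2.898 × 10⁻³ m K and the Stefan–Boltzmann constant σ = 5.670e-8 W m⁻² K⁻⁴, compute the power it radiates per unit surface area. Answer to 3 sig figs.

Wien's law: T = b/λ_max = 2.898×10⁻³/1.819×10⁻⁶ = 1593.18 K.
Then I = σT⁴ = 5.670×10⁻⁸×(1593.18)⁴ = 3.65×10⁵ W/m².

I ≈ 3.65×10⁵ W/m²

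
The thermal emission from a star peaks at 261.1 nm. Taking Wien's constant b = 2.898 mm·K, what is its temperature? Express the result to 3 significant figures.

Wien's law gives T = b/λ_max = (2.898×10⁻³ m·K)/(2.611×10⁻⁷ m) = 1.11×10⁴ K.

T ≈ 1.11×10⁴ K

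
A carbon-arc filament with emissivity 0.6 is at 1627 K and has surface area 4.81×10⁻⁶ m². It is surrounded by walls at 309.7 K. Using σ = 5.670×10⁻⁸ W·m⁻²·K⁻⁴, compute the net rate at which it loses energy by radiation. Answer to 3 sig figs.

Area A = 4.81×10⁻⁶ m².
Net radiated power P_net = εσA(T⁴ − T₀⁴) = 0.6×5.670×10⁻⁸×4.81×10⁻⁶×(1627⁴ − 309.7⁴).
T⁴ − T₀⁴ = 7.00729×10¹² − 9.19951×10⁹ = 6.99809×10¹² K⁴, so P_net = 1.15 W.

Net loss ≈ 1.15 W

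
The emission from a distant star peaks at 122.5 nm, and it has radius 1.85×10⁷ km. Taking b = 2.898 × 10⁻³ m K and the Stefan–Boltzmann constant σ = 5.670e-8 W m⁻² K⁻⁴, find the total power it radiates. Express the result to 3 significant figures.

Wien's law: T = b/λ_max = 2.898×10⁻³/1.225×10⁻⁷ = 23657.1 K.
Surface area A = 4πR² = 4π(1.85×10¹⁰ m)² = 4.30084×10²¹ m².
Then P = σAT⁴ = 5.670×10⁻⁸×4.30084×10²¹×(23657.1)⁴ = 7.64×10³¹ W.

P ≈ 7.64×10³¹ W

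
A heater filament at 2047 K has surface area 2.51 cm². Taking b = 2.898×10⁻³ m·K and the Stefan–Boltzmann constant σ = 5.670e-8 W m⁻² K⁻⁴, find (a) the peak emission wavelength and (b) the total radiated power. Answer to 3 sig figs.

(a) λ_max = b/T = 2.898×10⁻³/2047 = 1.416×10⁻⁶ m = 1.42 μm.
Area A = 2.51 cm² = 2.51×10⁻⁴ m².
(b) P = σAT⁴ = 5.670×10⁻⁸×2.51×10⁻⁴×(2047)⁴ = 250 W.

λ_max ≈ 1.42 μm; P ≈ 250 W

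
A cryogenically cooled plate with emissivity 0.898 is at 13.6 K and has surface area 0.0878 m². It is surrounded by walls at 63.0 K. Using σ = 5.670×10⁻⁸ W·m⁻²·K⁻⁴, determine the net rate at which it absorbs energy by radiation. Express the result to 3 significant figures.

Area A = 0.0878 m².
Net radiated power P_net = εσA(T⁴ − T₀⁴) = 0.898×5.670×10⁻⁸×0.0878×(13.6⁴ − 63.0⁴).
T⁴ − T₀⁴ = 34210.2 − 1.57530×10⁷ = -1.57188×10⁷ K⁴, so P_net = -0.0703 W — negative, meaning a net gain of 0.0703 W.

Net gain ≈ 0.0703 W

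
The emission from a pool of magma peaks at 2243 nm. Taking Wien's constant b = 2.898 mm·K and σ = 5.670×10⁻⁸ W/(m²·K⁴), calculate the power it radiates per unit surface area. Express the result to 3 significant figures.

Wien's law: T = b/λ_max = 2.898×10⁻³/2.243×10⁻⁶ = 1292.02 K.
Then I = σT⁴ = 5.670×10⁻⁸×(1292.02)⁴ = 1.58×10⁵ W/m².

I ≈ 1.58×10⁵ W/m²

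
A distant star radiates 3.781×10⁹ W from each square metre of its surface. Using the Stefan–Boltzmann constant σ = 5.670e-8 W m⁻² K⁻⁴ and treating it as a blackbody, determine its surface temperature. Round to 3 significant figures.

T ≈ 1.61×10⁴ K

I = σT⁴, so T = (I/σ)^(1/4) = (3.781×10⁹/(5.670×10⁻⁸))^(1/4) = 1.61×10⁴ K.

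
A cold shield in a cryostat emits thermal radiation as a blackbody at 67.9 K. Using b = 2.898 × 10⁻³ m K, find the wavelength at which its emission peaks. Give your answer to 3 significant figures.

Wien's displacement law: λ_max = b/T = (2.898×10⁻³ m·K)/(67.9 K) = 4.268×10⁻⁵ m.
That is 42.7 μm, in the infrared range.

λ_max ≈ 42.7 μm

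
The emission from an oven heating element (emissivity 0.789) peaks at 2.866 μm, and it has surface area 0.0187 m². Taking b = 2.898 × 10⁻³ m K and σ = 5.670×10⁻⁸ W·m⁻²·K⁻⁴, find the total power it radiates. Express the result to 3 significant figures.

Wien's law: T = b/λ_max = 2.898×10⁻³/2.866×10⁻⁶ = 1011.17 K.
Area A = 0.0187 m².
Then P = εσAT⁴ = 0.789×5.670×10⁻⁸×0.0187×(1011.17)⁴ = 875 W.

P ≈ 875 W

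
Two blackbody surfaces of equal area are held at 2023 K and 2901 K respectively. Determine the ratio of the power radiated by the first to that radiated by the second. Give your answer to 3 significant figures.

P₁/P₂ ≈ 0.236

With equal areas, P₁/P₂ = (T₁/T₂)⁴ = (2023/2901)⁴ = 0.236.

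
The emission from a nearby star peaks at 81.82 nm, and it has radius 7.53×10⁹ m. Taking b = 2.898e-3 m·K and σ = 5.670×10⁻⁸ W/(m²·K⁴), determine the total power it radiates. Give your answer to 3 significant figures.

P ≈ 6.36×10³¹ W

Wien's law: T = b/λ_max = 2.898×10⁻³/8.182×10⁻⁸ = 35419.2 K.
Surface area A = 4πR² = 4π(7.53×10⁹ m)² = 7.12525×10²⁰ m².
Then P = σAT⁴ = 5.670×10⁻⁸×7.12525×10²⁰×(35419.2)⁴ = 6.36×10³¹ W.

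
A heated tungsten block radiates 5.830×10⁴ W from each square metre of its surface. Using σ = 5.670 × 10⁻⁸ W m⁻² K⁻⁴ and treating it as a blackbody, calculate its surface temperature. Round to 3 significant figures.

I = σT⁴, so T = (I/σ)^(1/4) = (5.830×10⁴/(5.670×10⁻⁸))^(1/4) = 1.01×10³ K.

T ≈ 1.01×10³ K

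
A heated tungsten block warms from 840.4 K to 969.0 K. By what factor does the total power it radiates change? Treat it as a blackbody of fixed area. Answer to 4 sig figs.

P₂/P₁ ≈ 1.767

P ∝ T⁴, so P₂/P₁ = (T₂/T₁)⁴ = (969.0/840.4)⁴ = (1.15302)⁴ = 1.767.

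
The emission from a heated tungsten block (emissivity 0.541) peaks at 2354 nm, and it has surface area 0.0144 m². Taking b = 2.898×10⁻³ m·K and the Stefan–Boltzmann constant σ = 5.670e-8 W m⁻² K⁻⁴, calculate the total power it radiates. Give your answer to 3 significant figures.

Wien's law: T = b/λ_max = 2.898×10⁻³/2.354×10⁻⁶ = 1231.10 K.
Area A = 0.0144 m².
Then P = εσAT⁴ = 0.541×5.670×10⁻⁸×0.0144×(1231.10)⁴ = 1.01×10³ W.

P ≈ 1.01×10³ W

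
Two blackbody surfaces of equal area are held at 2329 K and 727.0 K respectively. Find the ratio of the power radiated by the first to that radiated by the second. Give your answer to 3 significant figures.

With equal areas, P₁/P₂ = (T₁/T₂)⁴ = (2329/727.0)⁴ = 105.

P₁/P₂ ≈ 105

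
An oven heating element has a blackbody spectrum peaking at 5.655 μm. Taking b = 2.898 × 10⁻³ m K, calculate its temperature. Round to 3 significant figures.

Wien's law gives T = b/λ_max = (2.898×10⁻³ m·K)/(5.655×10⁻⁶ m) = 512 K.

T ≈ 512 K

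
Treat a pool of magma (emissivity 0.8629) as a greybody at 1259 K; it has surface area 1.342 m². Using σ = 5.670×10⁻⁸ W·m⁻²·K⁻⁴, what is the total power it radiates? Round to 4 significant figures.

Area A = 1.342 m².
P = εσAT⁴ = 0.8629 × 5.670×10⁻⁸ × 1.342 × (1259)⁴ = 1.650×10⁵ W.

P ≈ 1.650×10⁵ W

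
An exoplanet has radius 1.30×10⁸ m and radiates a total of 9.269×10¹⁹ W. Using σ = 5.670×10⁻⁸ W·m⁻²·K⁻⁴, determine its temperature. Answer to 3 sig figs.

Surface area A = 4πR² = 4π(1.30×10⁸ m)² = 2.12372×10¹⁷ m².
P = σAT⁴ ⇒ T = (P/(σA))^(1/4) = (9.269×10¹⁹/(5.670×10⁻⁸×2.12372×10¹⁷))^(1/4) = 296 K.

T ≈ 296 K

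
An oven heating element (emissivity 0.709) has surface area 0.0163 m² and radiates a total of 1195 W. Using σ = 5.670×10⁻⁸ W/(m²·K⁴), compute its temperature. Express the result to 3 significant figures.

Area A = 0.0163 m².
P = εσAT⁴ ⇒ T = (P/(εσA))^(1/4) = (1195/(0.709×5.670×10⁻⁸×0.0163))^(1/4) = 1.16×10³ K.

T ≈ 1.16×10³ K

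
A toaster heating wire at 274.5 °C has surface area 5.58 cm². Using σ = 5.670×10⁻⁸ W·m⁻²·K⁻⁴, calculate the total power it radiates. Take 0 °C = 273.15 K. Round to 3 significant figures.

P ≈ 2.85 W

T = 274.5 °C + 273.15 = 547.65 K.
Area A = 5.58 cm² = 5.58×10⁻⁴ m².
P = σAT⁴ = 5.670×10⁻⁸ × 5.58×10⁻⁴ × (547.65)⁴ = 2.85 W.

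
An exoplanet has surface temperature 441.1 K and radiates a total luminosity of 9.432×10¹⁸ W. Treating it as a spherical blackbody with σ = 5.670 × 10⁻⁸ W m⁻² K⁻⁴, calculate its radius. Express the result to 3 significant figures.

R ≈ 1.87×10⁷ m

L = 4πR²σT⁴ ⇒ R = √(L/(4πσT⁴)).
σT⁴ = 2146.50 W/m², so R = √(9.432×10¹⁸/(4π×2146.50)) = 1.87×10⁷ m.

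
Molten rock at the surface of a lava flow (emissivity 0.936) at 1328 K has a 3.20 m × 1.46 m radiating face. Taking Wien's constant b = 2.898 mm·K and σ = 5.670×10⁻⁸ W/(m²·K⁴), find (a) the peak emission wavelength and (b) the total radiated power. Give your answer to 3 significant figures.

λ_max ≈ 2.18 μm; P ≈ 7.71×10⁵ W

(a) λ_max = b/T = 2.898×10⁻³/1328 = 2.182×10⁻⁶ m = 2.18 μm.
Area A = 3.20 × 1.46 = 4.672 m².
(b) P = εσAT⁴ = 0.936×5.670×10⁻⁸×4.672×(1328)⁴ = 7.71×10⁵ W.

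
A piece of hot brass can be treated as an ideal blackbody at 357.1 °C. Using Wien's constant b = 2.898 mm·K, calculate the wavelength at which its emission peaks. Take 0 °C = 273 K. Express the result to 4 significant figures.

T = 357.1 °C + 273 = 630.1 K.
Wien's displacement law: λ_max = b/T = (2.898×10⁻³ m·K)/(630.1 K) = 4.5993×10⁻⁶ m.
That is 4.599 μm, in the infrared range.

λ_max ≈ 4.599 μm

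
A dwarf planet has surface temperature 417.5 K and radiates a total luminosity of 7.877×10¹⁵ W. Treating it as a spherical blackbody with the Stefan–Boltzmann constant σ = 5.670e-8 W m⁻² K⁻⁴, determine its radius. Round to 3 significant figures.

R ≈ 6.03×10⁵ m

L = 4πR²σT⁴ ⇒ R = √(L/(4πσT⁴)).
σT⁴ = 1722.70 W/m², so R = √(7.877×10¹⁵/(4π×1722.70)) = 6.03×10⁵ m.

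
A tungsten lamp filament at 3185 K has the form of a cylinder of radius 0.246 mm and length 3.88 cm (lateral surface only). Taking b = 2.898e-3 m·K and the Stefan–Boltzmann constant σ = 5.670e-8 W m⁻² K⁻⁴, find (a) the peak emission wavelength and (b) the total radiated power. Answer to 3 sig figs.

λ_max ≈ 910 nm; P ≈ 350 W

(a) λ_max = b/T = 2.898×10⁻³/3185 = 9.099×10⁻⁷ m = 910 nm.
Lateral area A = 2πrL = 2π×2.46×10⁻⁴×0.0388 = 5.99717×10⁻⁵ m².
(b) P = σAT⁴ = 5.670×10⁻⁸×5.99717×10⁻⁵×(3185)⁴ = 350 W.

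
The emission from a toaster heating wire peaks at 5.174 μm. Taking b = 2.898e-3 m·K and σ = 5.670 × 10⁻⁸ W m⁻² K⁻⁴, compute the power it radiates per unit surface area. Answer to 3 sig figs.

Wien's law: T = b/λ_max = 2.898×10⁻³/5.174×10⁻⁶ = 560.108 K.
Then I = σT⁴ = 5.670×10⁻⁸×(560.108)⁴ = 5.58×10³ W/m².

I ≈ 5.58×10³ W/m²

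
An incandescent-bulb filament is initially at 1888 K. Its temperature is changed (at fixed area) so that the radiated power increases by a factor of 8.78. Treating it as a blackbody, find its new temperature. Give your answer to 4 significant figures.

T₂ ≈ 3250 K

P ∝ T⁴, so T₂/T₁ = (P₂/P₁)^(1/4) = (8.78)^(1/4) = 1.72137.
T₂ = 1888 × 1.72137 = 3250 K.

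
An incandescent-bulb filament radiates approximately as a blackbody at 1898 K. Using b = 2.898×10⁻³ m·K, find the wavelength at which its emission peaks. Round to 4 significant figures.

Wien's displacement law: λ_max = b/T = (2.898×10⁻³ m·K)/(1898 K) = 1.5269×10⁻⁶ m.
That is 1527 nm, in the infrared range.

λ_max ≈ 1527 nm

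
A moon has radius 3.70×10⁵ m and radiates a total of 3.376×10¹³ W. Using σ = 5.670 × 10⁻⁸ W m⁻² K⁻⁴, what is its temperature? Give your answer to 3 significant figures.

T ≈ 136 K

Surface area A = 4πR² = 4π(3.70×10⁵ m)² = 1.72034×10¹² m².
P = σAT⁴ ⇒ T = (P/(σA))^(1/4) = (3.376×10¹³/(5.670×10⁻⁸×1.72034×10¹²))^(1/4) = 136 K.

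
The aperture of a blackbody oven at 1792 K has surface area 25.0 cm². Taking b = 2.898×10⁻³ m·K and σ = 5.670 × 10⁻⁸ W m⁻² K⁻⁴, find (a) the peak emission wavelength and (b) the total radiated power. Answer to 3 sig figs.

λ_max ≈ 1.62 μm; P ≈ 1.46×10³ W

(a) λ_max = b/T = 2.898×10⁻³/1792 = 1.617×10⁻⁶ m = 1.62 μm.
Area A = 25.0 cm² = 2.50×10⁻³ m².
(b) P = σAT⁴ = 5.670×10⁻⁸×2.50×10⁻³×(1792)⁴ = 1.46×10³ W.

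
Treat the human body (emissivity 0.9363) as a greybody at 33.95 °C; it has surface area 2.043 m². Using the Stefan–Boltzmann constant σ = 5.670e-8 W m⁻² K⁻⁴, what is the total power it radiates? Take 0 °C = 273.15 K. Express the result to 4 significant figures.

T = 33.95 °C + 273.15 = 307.10 K.
Area A = 2.043 m².
P = εσAT⁴ = 0.9363 × 5.670×10⁻⁸ × 2.043 × (307.10)⁴ = 964.7 W.

P ≈ 964.7 W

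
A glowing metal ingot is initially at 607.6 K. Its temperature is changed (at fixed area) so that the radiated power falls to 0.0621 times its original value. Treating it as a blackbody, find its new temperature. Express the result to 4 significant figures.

T₂ ≈ 303.3 K

P ∝ T⁴, so T₂/T₁ = (P₂/P₁)^(1/4) = (0.0621)^(1/4) = 0.499198.
T₂ = 607.6 × 0.499198 = 303.3 K.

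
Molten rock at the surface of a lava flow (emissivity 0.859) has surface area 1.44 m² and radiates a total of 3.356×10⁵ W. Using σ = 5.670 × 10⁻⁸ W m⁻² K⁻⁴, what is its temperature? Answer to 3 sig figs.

T ≈ 1.48×10³ K

Area A = 1.44 m².
P = εσAT⁴ ⇒ T = (P/(εσA))^(1/4) = (3.356×10⁵/(0.859×5.670×10⁻⁸×1.44))^(1/4) = 1.48×10³ K.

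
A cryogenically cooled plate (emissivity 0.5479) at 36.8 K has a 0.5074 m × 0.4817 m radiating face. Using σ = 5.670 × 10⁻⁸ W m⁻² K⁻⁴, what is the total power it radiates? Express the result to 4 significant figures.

P ≈ 0.01393 W

Area A = 0.5074 × 0.4817 = 0.244415 m².
P = εσAT⁴ = 0.5479 × 5.670×10⁻⁸ × 0.244415 × (36.8)⁴ = 0.01393 W.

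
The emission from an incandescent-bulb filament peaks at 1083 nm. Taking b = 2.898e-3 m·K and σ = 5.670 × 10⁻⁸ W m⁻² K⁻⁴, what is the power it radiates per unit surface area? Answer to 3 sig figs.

Wien's law: T = b/λ_max = 2.898×10⁻³/1.083×10⁻⁶ = 2675.90 K.
Then I = σT⁴ = 5.670×10⁻⁸×(2675.90)⁴ = 2.91×10⁶ W/m².

I ≈ 2.91×10⁶ W/m²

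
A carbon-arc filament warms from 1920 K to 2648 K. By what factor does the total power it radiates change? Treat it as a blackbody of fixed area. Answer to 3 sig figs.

P₂/P₁ ≈ 3.62

P ∝ T⁴, so P₂/P₁ = (T₂/T₁)⁴ = (2648/1920)⁴ = (1.37917)⁴ = 3.62.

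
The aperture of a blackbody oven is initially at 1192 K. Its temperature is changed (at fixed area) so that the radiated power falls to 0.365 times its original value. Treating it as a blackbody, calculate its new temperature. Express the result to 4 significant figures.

P ∝ T⁴, so T₂/T₁ = (P₂/P₁)^(1/4) = (0.365)^(1/4) = 0.777272.
T₂ = 1192 × 0.777272 = 926.5 K.

T₂ ≈ 926.5 K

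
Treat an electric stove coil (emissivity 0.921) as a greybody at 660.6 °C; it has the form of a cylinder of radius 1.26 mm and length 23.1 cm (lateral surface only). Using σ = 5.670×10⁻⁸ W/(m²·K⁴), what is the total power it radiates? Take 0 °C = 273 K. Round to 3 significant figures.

T = 660.6 °C + 273 = 933.6 K.
Lateral area A = 2πrL = 2π×1.26×10⁻³×0.231 = 1.82878×10⁻³ m².
P = εσAT⁴ = 0.921 × 5.670×10⁻⁸ × 1.82878×10⁻³ × (933.6)⁴ = 72.6 W.

P ≈ 72.6 W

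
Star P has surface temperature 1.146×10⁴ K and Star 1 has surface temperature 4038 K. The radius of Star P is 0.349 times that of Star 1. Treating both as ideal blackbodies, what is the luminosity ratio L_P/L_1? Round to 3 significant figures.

L ∝ R²T⁴, so L_P/L_1 = (R_P/R_1)²(T_P/T_1)⁴ = (0.349)² × (1.146×10⁴/4038)⁴ = 0.121801 × 64.8744 = 7.90.

L_P/L_1 ≈ 7.90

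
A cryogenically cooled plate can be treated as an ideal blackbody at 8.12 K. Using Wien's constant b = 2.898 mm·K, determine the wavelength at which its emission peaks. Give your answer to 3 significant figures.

Wien's displacement law: λ_max = b/T = (2.898×10⁻³ m·K)/(8.12 K) = 3.569×10⁻⁴ m.
That is 3.57×10⁻⁴ m, in the infrared range.

λ_max ≈ 3.57×10⁻⁴ m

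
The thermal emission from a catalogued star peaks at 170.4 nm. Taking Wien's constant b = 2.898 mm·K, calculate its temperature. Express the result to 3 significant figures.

Wien's law gives T = b/λ_max = (2.898×10⁻³ m·K)/(1.704×10⁻⁷ m) = 1.70×10⁴ K.

T ≈ 1.70×10⁴ K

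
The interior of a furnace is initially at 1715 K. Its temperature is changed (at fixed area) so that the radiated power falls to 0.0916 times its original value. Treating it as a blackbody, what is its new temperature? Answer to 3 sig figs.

T₂ ≈ 943 K

P ∝ T⁴, so T₂/T₁ = (P₂/P₁)^(1/4) = (0.0916)^(1/4) = 0.550141.
T₂ = 1715 × 0.550141 = 943 K.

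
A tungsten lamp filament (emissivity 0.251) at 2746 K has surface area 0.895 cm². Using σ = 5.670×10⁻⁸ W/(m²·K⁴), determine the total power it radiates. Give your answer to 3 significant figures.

P ≈ 72.4 W

Area A = 0.895 cm² = 8.95×10⁻⁵ m².
P = εσAT⁴ = 0.251 × 5.670×10⁻⁸ × 8.95×10⁻⁵ × (2746)⁴ = 72.4 W.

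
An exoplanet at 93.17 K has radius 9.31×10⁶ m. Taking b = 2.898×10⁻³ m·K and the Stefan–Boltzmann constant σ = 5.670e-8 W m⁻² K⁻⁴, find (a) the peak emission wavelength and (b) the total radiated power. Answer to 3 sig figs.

λ_max ≈ 31.1 μm; P ≈ 4.65×10¹⁵ W

(a) λ_max = b/T = 2.898×10⁻³/93.17 = 3.110×10⁻⁵ m = 31.1 μm.
Surface area A = 4πR² = 4π(9.31×10⁶ m)² = 1.08920×10¹⁵ m².
(b) P = σAT⁴ = 5.670×10⁻⁸×1.08920×10¹⁵×(93.17)⁴ = 4.65×10¹⁵ W.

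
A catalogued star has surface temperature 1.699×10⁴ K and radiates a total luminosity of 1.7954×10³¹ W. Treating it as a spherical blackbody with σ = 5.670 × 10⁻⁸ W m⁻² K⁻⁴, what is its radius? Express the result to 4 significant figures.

R ≈ 1.739×10¹⁰ m

L = 4πR²σT⁴ ⇒ R = √(L/(4πσT⁴)).
σT⁴ = 4.72451×10⁹ W/m², so R = √(1.7954×10³¹/(4π×4.72451×10⁹)) = 1.739×10¹⁰ m.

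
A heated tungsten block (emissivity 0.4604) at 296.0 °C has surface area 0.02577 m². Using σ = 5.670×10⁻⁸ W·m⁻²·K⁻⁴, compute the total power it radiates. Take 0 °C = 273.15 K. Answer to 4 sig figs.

P ≈ 70.59 W

T = 296.0 °C + 273.15 = 569.15 K.
Area A = 0.02577 m².
P = εσAT⁴ = 0.4604 × 5.670×10⁻⁸ × 0.02577 × (569.15)⁴ = 70.59 W.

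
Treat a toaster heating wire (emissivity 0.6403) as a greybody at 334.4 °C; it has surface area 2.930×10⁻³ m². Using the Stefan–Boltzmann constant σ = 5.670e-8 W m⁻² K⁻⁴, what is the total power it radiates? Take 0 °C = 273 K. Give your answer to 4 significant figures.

T = 334.4 °C + 273 = 607.4 K.
Area A = 2.930×10⁻³ m².
P = εσAT⁴ = 0.6403 × 5.670×10⁻⁸ × 2.930×10⁻³ × (607.4)⁴ = 14.48 W.

P ≈ 14.48 W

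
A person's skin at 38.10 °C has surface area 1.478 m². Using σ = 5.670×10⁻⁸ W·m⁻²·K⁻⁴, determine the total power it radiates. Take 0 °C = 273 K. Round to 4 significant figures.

T = 38.10 °C + 273 = 311.10 K.
Area A = 1.478 m².
P = σAT⁴ = 5.670×10⁻⁸ × 1.478 × (311.10)⁴ = 785.0 W.

P ≈ 785.0 W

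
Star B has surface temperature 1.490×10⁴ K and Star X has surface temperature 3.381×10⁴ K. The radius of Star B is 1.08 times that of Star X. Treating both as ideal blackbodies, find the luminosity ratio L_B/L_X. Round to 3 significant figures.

L_B/L_X ≈ 0.0440

L ∝ R²T⁴, so L_B/L_X = (R_B/R_X)²(T_B/T_X)⁴ = (1.08)² × (1.490×10⁴/3.381×10⁴)⁴ = 1.1664 × 0.0377194 = 0.0440.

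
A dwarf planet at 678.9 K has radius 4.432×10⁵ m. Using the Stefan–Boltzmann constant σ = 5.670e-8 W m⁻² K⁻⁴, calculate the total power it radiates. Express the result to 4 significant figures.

P ≈ 2.973×10¹⁶ W

Surface area A = 4πR² = 4π(4.432×10⁵ m)² = 2.46836×10¹² m².
P = σAT⁴ = 5.670×10⁻⁸ × 2.46836×10¹² × (678.9)⁴ = 2.973×10¹⁶ W.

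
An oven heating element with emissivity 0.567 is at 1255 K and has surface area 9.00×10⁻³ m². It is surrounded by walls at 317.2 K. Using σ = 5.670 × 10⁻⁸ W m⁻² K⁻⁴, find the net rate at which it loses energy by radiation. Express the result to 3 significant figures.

Area A = 9.00×10⁻³ m².
Net radiated power P_net = εσA(T⁴ − T₀⁴) = 0.567×5.670×10⁻⁸×9.00×10⁻³×(1255⁴ − 317.2⁴).
T⁴ − T₀⁴ = 2.48070×10¹² − 1.01235×10¹⁰ = 2.47058×10¹² K⁴, so P_net = 715 W.

Net loss ≈ 715 W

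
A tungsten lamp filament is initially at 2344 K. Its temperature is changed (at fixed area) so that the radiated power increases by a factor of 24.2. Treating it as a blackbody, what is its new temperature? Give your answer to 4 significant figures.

P ∝ T⁴, so T₂/T₁ = (P₂/P₁)^(1/4) = (24.2)^(1/4) = 2.21796.
T₂ = 2344 × 2.21796 = 5199 K.

T₂ ≈ 5199 K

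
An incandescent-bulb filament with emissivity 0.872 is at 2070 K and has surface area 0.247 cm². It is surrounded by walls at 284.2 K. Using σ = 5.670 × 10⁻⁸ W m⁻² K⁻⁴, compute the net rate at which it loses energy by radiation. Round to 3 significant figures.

Area A = 0.247 cm² = 2.47×10⁻⁵ m².
Net radiated power P_net = εσA(T⁴ − T₀⁴) = 0.872×5.670×10⁻⁸×2.47×10⁻⁵×(2070⁴ − 284.2⁴).
T⁴ − T₀⁴ = 1.83604×10¹³ − 6.52373×10⁹ = 1.83539×10¹³ K⁴, so P_net = 22.4 W.

Net loss ≈ 22.4 W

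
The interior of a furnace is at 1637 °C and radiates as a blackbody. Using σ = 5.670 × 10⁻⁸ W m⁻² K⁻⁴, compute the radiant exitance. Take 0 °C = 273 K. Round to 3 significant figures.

T = 1637 °C + 273 = 1910 K.
Stefan–Boltzmann: I = σT⁴ = 5.670×10⁻⁸ × (1910)⁴ = 7.55×10⁵ W/m².

I ≈ 7.55×10⁵ W/m²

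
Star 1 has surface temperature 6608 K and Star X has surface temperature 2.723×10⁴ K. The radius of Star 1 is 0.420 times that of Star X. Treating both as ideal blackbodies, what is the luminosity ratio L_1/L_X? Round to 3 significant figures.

L_1/L_X ≈ 6.12×10⁻⁴

L ∝ R²T⁴, so L_1/L_X = (R_1/R_X)²(T_1/T_X)⁴ = (0.420)² × (6608/2.723×10⁴)⁴ = 0.1764 × 3.46808×10⁻³ = 6.12×10⁻⁴.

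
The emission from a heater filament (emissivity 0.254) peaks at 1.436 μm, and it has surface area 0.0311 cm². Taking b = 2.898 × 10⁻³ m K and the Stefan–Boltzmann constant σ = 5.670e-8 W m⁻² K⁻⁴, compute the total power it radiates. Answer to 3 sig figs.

P ≈ 0.743 W

Wien's law: T = b/λ_max = 2.898×10⁻³/1.436×10⁻⁶ = 2018.11 K.
Area A = 0.0311 cm² = 3.11×10⁻⁶ m².
Then P = εσAT⁴ = 0.254×5.670×10⁻⁸×3.11×10⁻⁶×(2018.11)⁴ = 0.743 W.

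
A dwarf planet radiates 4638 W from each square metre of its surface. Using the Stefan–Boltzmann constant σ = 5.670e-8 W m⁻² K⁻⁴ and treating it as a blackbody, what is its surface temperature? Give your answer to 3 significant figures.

T ≈ 535 K

I = σT⁴, so T = (I/σ)^(1/4) = (4638/(5.670×10⁻⁸))^(1/4) = 535 K.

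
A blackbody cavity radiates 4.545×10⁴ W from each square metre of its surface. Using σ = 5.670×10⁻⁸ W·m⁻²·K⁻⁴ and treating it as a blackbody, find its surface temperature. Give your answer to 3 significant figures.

I = σT⁴, so T = (I/σ)^(1/4) = (4.545×10⁴/(5.670×10⁻⁸))^(1/4) = 946 K.

T ≈ 946 K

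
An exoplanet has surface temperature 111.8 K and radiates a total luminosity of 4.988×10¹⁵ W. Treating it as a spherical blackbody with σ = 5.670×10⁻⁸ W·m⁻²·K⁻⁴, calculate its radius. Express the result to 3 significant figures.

R ≈ 6.69×10⁶ m

L = 4πR²σT⁴ ⇒ R = √(L/(4πσT⁴)).
σT⁴ = 8.85830 W/m², so R = √(4.988×10¹⁵/(4π×8.85830)) = 6.69×10⁶ m.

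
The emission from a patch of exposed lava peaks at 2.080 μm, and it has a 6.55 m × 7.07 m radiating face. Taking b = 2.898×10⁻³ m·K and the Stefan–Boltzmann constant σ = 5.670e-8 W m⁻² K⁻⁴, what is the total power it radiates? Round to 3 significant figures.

P ≈ 9.89×10⁶ W

Wien's law: T = b/λ_max = 2.898×10⁻³/2.080×10⁻⁶ = 1393.27 K.
Area A = 6.55 × 7.07 = 46.3085 m².
Then P = σAT⁴ = 5.670×10⁻⁸×46.3085×(1393.27)⁴ = 9.89×10⁶ W.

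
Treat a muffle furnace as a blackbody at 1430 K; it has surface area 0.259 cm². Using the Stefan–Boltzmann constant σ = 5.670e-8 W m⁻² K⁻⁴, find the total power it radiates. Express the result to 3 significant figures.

P ≈ 6.14 W

Area A = 0.259 cm² = 2.59×10⁻⁵ m².
P = σAT⁴ = 5.670×10⁻⁸ × 2.59×10⁻⁵ × (1430)⁴ = 6.14 W.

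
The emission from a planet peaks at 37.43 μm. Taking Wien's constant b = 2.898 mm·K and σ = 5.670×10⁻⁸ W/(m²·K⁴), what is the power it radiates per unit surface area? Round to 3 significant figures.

Wien's law: T = b/λ_max = 2.898×10⁻³/3.743×10⁻⁵ = 77.4245 K.
Then I = σT⁴ = 5.670×10⁻⁸×(77.4245)⁴ = 2.04 W/m².

I ≈ 2.04 W/m²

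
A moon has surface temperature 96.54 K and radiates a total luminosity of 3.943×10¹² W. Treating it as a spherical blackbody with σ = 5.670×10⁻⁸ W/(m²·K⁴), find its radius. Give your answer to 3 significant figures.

L = 4πR²σT⁴ ⇒ R = √(L/(4πσT⁴)).
σT⁴ = 4.92507 W/m², so R = √(3.943×10¹²/(4π×4.92507)) = 2.52×10⁵ m.

R ≈ 2.52×10⁵ m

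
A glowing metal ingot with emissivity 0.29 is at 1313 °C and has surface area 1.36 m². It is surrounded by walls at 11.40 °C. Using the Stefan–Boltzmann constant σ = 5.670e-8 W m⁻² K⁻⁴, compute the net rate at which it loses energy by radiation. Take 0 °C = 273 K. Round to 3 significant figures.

Net loss ≈ 1.41×10⁵ W

T = 1313 °C + 273 = 1586 K.
Surroundings: T = 11.40 °C + 273 = 284.40 K.
Area A = 1.36 m².
Net radiated power P_net = εσA(T⁴ − T₀⁴) = 0.29×5.670×10⁻⁸×1.36×(1586⁴ − 284.40⁴).
T⁴ − T₀⁴ = 6.32722×10¹² − 6.54212×10⁹ = 6.32068×10¹² K⁴, so P_net = 1.41×10⁵ W.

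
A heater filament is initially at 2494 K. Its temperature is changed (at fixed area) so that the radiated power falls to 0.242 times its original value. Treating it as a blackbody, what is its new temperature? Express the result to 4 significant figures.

T₂ ≈ 1749 K

P ∝ T⁴, so T₂/T₁ = (P₂/P₁)^(1/4) = (0.242)^(1/4) = 0.701381.
T₂ = 2494 × 0.701381 = 1749 K.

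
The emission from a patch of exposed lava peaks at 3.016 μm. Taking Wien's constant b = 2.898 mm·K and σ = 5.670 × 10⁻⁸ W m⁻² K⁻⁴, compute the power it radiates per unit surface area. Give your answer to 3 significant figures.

I ≈ 4.83×10⁴ W/m²

Wien's law: T = b/λ_max = 2.898×10⁻³/3.016×10⁻⁶ = 960.875 K.
Then I = σT⁴ = 5.670×10⁻⁸×(960.875)⁴ = 4.83×10⁴ W/m².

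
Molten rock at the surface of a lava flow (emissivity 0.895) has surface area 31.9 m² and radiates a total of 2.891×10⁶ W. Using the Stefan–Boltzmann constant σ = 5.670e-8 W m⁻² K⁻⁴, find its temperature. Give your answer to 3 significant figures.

Area A = 31.9 m².
P = εσAT⁴ ⇒ T = (P/(εσA))^(1/4) = (2.891×10⁶/(0.895×5.670×10⁻⁸×31.9))^(1/4) = 1.16×10³ K.

T ≈ 1.16×10³ K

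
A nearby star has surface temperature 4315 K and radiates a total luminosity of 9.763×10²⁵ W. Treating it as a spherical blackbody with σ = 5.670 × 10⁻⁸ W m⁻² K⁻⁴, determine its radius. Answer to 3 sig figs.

R ≈ 6.29×10⁸ m

L = 4πR²σT⁴ ⇒ R = √(L/(4πσT⁴)).
σT⁴ = 1.96565×10⁷ W/m², so R = √(9.763×10²⁵/(4π×1.96565×10⁷)) = 6.29×10⁸ m.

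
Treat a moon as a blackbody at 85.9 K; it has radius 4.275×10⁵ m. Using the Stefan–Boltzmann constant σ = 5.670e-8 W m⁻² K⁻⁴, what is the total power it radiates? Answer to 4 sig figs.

Surface area A = 4πR² = 4π(4.275×10⁵ m)² = 2.29658×10¹² m².
P = σAT⁴ = 5.670×10⁻⁸ × 2.29658×10¹² × (85.9)⁴ = 7.090×10¹² W.

P ≈ 7.090×10¹² W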